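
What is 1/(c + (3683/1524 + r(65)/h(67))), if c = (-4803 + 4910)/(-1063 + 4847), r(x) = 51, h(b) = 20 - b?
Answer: 533544/725533 ≈ 0.73538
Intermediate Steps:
c = 107/3784 ≈ 0.028277
1/(c + (3683/1524 + r(65)/h(67))) = 1/(107/3784 + (3683/1524 + 51/(20 - 1*67))) = 1/(107/3784 + (3683*(1/1524) + 51/(20 - 67))) = 1/(107/3784 + (29/12 + 51/(-47))) = 1/(107/3784 + (29/12 + 51*(-1/47))) = 1/(107/3784 + (29/12 - 51/47)) = 1/(107/3784 + 751/564) = 1/(725533/533544) = 533544/725533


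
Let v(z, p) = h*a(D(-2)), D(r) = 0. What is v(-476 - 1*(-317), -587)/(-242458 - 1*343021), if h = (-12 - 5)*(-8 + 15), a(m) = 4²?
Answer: 1904/585479 ≈ 0.0032520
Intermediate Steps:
a(m) = 16
h = -119 (h = -17*7 = -119)
v(z, p) = -1904 (v(z, p) = -119*16 = -1904)
v(-476 - 1*(-317), -587)/(-242458 - 1*343021) = -1904/(-242458 - 1*343021) = -1904/(-242458 - 343021) = -1904/(-585479) = -1904*(-1/585479) = 1904/585479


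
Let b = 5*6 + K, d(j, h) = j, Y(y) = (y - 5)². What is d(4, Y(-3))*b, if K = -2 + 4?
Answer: 128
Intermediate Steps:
K = 2
Y(y) = (-5 + y)²
b = 32 (b = 5*6 + 2 = 30 + 2 = 32)
d(4, Y(-3))*b = 4*32 = 128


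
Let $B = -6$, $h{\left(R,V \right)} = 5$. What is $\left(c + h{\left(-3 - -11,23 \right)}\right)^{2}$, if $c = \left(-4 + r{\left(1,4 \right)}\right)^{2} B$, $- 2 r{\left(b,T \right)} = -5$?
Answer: $\frac{289}{4} \approx 72.25$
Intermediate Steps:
$r{\left(b,T \right)} = \frac{5}{2}$ ($r{\left(b,T \right)} = \left(- \frac{1}{2}\right) \left(-5\right) = \frac{5}{2}$)
$c = - \frac{27}{2}$ ($c = \left(-4 + \frac{5}{2}\right)^{2} \left(-6\right) = \left(- \frac{3}{2}\right)^{2} \left(-6\right) = \frac{9}{4} \left(-6\right) = - \frac{27}{2} \approx -13.5$)
$\left(c + h{\left(-3 - -11,23 \right)}\right)^{2} = \left(- \frac{27}{2} + 5\right)^{2} = \left(- \frac{17}{2}\right)^{2} = \frac{289}{4}$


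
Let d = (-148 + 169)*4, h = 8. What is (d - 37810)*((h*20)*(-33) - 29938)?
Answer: 1328634268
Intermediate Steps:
d = 84 (d = 21*4 = 84)
(d - 37810)*((h*20)*(-33) - 29938) = (84 - 37810)*((8*20)*(-33) - 29938) = -37726*(160*(-33) - 29938) = -37726*(-5280 - 29938) = -37726*(-35218) = 1328634268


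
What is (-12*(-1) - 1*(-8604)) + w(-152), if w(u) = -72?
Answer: 8544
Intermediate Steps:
(-12*(-1) - 1*(-8604)) + w(-152) = (-12*(-1) - 1*(-8604)) - 72 = (12 + 8604) - 72 = 8616 - 72 = 8544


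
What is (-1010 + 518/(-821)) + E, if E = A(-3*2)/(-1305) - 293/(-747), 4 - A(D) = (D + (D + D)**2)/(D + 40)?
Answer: -509076923384/503917485 ≈ -1010.2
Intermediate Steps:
A(D) = 4 - (D + 4*D**2)/(40 + D) (A(D) = 4 - (D + (D + D)**2)/(D + 40) = 4 - (D + (2*D)**2)/(40 + D) = 4 - (D + 4*D**2)/(40 + D))
E = 240776/613785 (E = ((160 - 4*(-3*2)**2 + 3*(-3*2))/(40 - 3*2))/(-1305) - 293/(-747) = ((160 - 4*(-6)**2 + 3*(-6))/(40 - 6))*(-1/1305) - 293*(-1/747) = ((160 - 4*36 - 18)/34)*(-1/1305) + 293/747 = ((160 - 144 - 18)/34)*(-1/1305) + 293/747 = ((1/34)*(-2))*(-1/1305) + 293/747 = -1/17*(-1/1305) + 293/747 = 1/22185 + 293/747 = 240776/613785 ≈ 0.39228)
(-1010 + 518/(-821)) + E = (-1010 + 518/(-821)) + 240776/613785 = (-1010 + 518*(-1/821)) + 240776/613785 = (-1010 - 518/821) + 240776/613785 = -829728/821 + 240776/613785 = -509076923384/503917485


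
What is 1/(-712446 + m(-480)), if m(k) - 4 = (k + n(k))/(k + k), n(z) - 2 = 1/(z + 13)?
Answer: -149440/106467258071 ≈ -1.4036e-6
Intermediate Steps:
n(z) = 2 + 1/(13 + z) (n(z) = 2 + 1/(z + 13) = 2 + 1/(13 + z))
m(k) = 4 + (k + (27 + 2*k)/(13 + k))/(2*k) (m(k) = 4 + (k + (27 + 2*k)/(13 + k))/(k + k) = 4 + (k + (27 + 2*k)/(13 + k))/((2*k)) = 4 + (k + (27 + 2*k)/(13 + k))*(1/(2*k)) = 4 + (k + (27 + 2*k)/(13 + k))/(2*k))
1/(-712446 + m(-480)) = 1/(-712446 + (½)*(27 + 9*(-480)² + 119*(-480))/(-480*(13 - 480))) = 1/(-712446 + (½)*(-1/480)*(27 + 9*230400 - 57120)/(-467)) = 1/(-712446 + (½)*(-1/480)*(-1/467)*(27 + 2073600 - 57120)) = 1/(-712446 + (½)*(-1/480)*(-1/467)*2016507) = 1/(-712446 + 672169/149440) = 1/(-106467258071/149440) = -149440/106467258071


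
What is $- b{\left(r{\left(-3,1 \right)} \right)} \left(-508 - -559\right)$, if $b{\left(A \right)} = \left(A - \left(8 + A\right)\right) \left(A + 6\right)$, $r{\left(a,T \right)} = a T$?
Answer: $1224$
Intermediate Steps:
$r{\left(a,T \right)} = T a$
$b{\left(A \right)} = -48 - 8 A$ ($b{\left(A \right)} = - 8 \left(6 + A\right) = -48 - 8 A$)
$- b{\left(r{\left(-3,1 \right)} \right)} \left(-508 - -559\right) = - (-48 - 8 \cdot 1 \left(-3\right)) \left(-508 - -559\right) = - (-48 - -24) \left(-508 + 559\right) = - (-48 + 24) 51 = \left(-1\right) \left(-24\right) 51 = 24 \cdot 51 = 1224$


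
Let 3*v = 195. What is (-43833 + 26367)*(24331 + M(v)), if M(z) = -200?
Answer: -421472046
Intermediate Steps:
v = 65 (v = (⅓)*195 = 65)
(-43833 + 26367)*(24331 + M(v)) = (-43833 + 26367)*(24331 - 200) = -17466*24131 = -421472046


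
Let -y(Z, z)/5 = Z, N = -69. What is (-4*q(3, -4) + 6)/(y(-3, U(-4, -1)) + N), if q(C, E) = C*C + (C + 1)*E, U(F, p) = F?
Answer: -17/27 ≈ -0.62963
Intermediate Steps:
y(Z, z) = -5*Z
q(C, E) = C² + E*(1 + C) (q(C, E) = C² + (1 + C)*E = C² + E*(1 + C))
(-4*q(3, -4) + 6)/(y(-3, U(-4, -1)) + N) = (-4*(-4 + 3² + 3*(-4)) + 6)/(-5*(-3) - 69) = (-4*(-4 + 9 - 12) + 6)/(15 - 69) = (-4*(-7) + 6)/(-54) = -(28 + 6)/54 = -1/54*34 = -17/27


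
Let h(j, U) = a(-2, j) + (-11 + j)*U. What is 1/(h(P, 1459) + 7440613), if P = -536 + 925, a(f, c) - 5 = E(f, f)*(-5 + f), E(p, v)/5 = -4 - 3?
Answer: 1/7992365 ≈ 1.2512e-7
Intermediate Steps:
E(p, v) = -35 (E(p, v) = 5*(-4 - 3) = 5*(-7) = -35)
a(f, c) = 180 - 35*f (a(f, c) = 5 - 35*(-5 + f) = 5 + (175 - 35*f) = 180 - 35*f)
P = 389
h(j, U) = 250 + U*(-11 + j) (h(j, U) = (180 - 35*(-2)) + (-11 + j)*U = (180 + 70) + U*(-11 + j) = 250 + U*(-11 + j))
1/(h(P, 1459) + 7440613) = 1/((250 - 11*1459 + 1459*389) + 7440613) = 1/((250 - 16049 + 567551) + 7440613) = 1/(551752 + 7440613) = 1/7992365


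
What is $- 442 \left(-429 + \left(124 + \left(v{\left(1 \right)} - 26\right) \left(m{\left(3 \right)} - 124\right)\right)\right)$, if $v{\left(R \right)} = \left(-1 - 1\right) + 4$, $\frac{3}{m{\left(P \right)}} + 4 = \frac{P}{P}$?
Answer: $-1191190$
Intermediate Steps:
$m{\left(P \right)} = -1$ ($m{\left(P \right)} = \frac{3}{-4 + \frac{P}{P}} = \frac{3}{-4 + 1} = \frac{3}{-3} = 3 \left(- \frac{1}{3}\right) = -1$)
$v{\left(R \right)} = 2$ ($v{\left(R \right)} = -2 + 4 = 2$)
$- 442 \left(-429 + \left(124 + \left(v{\left(1 \right)} - 26\right) \left(m{\left(3 \right)} - 124\right)\right)\right) = - 442 \left(-429 + \left(124 + \left(2 - 26\right) \left(-1 - 124\right)\right)\right) = - 442 \left(-429 + \left(124 - -3000\right)\right) = - 442 \left(-429 + \left(124 + 3000\right)\right) = - 442 \left(-429 + 3124\right) = \left(-442\right) 2695 = -1191190$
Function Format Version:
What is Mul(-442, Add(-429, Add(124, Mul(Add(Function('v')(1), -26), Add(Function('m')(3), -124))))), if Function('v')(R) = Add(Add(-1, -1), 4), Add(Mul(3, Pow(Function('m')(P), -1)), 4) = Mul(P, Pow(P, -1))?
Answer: -1191190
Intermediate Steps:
Function('m')(P) = -1 (Function('m')(P) = Mul(3, Pow(Add(-4, Mul(P, Pow(P, -1))), -1)) = Mul(3, Pow(Add(-4, 1), -1)) = Mul(3, Pow(-3, -1)) = Mul(3, Rational(-1, 3)) = -1)
Function('v')(R) = 2 (Function('v')(R) = Add(-2, 4) = 2)
Mul(-442, Add(-429, Add(124, Mul(Add(Function('v')(1), -26), Add(Function('m')(3), -124))))) = Mul(-442, Add(-429, Add(124, Mul(Add(2, -26), Add(-1, -124))))) = Mul(-442, Add(-429, Add(124, Mul(-24, -125)))) = Mul(-442, Add(-429, Add(124, 3000))) = Mul(-442, Add(-429, 3124)) = Mul(-442, 2695) = -1191190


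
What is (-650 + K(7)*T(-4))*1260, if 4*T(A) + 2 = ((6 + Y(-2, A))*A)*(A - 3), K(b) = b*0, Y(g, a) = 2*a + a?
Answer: -819000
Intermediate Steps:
Y(g, a) = 3*a
K(b) = 0
T(A) = -½ + A*(-3 + A)*(6 + 3*A)/4 (T(A) = -½ + (((6 + 3*A)*A)*(A - 3))/4 = -½ + ((A*(6 + 3*A))*(-3 + A))/4 = -½ + (A*(-3 + A)*(6 + 3*A))/4 = -½ + A*(-3 + A)*(6 + 3*A)/4)
(-650 + K(7)*T(-4))*1260 = (-650 + 0*(-½ - 9/2*(-4) - ¾*(-4)² + (¾)*(-4)³))*1260 = (-650 + 0*(-½ + 18 - ¾*16 + (¾)*(-64)))*1260 = (-650 + 0*(-½ + 18 - 12 - 48))*1260 = (-650 + 0*(-85/2))*1260 = (-650 + 0)*1260 = -650*1260 = -819000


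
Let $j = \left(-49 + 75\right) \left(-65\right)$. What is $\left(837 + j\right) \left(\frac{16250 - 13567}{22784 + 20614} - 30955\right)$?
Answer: $\frac{1145905193171}{43398} \approx 2.6405 \cdot 10^{7}$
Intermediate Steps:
$j = -1690$ ($j = 26 \left(-65\right) = -1690$)
$\left(837 + j\right) \left(\frac{16250 - 13567}{22784 + 20614} - 30955\right) = \left(837 - 1690\right) \left(\frac{16250 - 13567}{22784 + 20614} - 30955\right) = - 853 \left(\frac{2683}{43398} - 30955\right) = \left(-853\right) \left(- \frac{1343382407}{43398}\right) = \frac{1145905193171}{43398}$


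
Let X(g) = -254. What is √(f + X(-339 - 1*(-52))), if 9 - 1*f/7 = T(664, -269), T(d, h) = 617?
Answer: I*√4510 ≈ 67.156*I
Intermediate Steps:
f = -4256 (f = 63 - 7*617 = 63 - 4319 = -4256)
√(f + X(-339 - 1*(-52))) = √(-4256 - 254) = √(-4510) = I*√4510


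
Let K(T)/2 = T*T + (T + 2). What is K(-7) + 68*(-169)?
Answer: -11404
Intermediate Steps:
K(T) = 4 + 2*T + 2*T**2 (K(T) = 2*(T*T + (T + 2)) = 2*(T**2 + (2 + T)) = 2*(2 + T + T**2) = 4 + 2*T + 2*T**2)
K(-7) + 68*(-169) = (4 + 2*(-7) + 2*(-7)**2) + 68*(-169) = (4 - 14 + 2*49) - 11492 = (4 - 14 + 98) - 11492 = 88 - 11492 = -11404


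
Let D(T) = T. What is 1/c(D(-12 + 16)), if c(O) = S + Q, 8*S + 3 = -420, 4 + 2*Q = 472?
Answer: 8/1449 ≈ 0.0055211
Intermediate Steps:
Q = 234 (Q = -2 + (½)*472 = -2 + 236 = 234)
S = -423/8 (S = -3/8 + (⅛)*(-420) = -3/8 - 105/2 = -423/8 ≈ -52.875)
c(O) = 1449/8 (c(O) = -423/8 + 234 = 1449/8)
1/c(D(-12 + 16)) = 1/(1449/8) = 8/1449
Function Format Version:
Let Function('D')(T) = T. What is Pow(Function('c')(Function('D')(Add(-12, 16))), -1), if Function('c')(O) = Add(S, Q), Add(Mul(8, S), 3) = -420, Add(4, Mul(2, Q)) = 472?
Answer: Rational(8, 1449) ≈ 0.0055211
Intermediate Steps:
Q = 234 (Q = Add(-2, Mul(Rational(1, 2), 472)) = Add(-2, 236) = 234)
S = Rational(-423, 8) (S = Add(Rational(-3, 8), Mul(Rational(1, 8), -420)) = Add(Rational(-3, 8), Rational(-105, 2)) = Rational(-423, 8) ≈ -52.875)
Function('c')(O) = Rational(1449, 8) (Function('c')(O) = Add(Rational(-423, 8), 234) = Rational(1449, 8))
Pow(Function('c')(Function('D')(Add(-12, 16))), -1) = Pow(Rational(1449, 8), -1) = Rational(8, 1449)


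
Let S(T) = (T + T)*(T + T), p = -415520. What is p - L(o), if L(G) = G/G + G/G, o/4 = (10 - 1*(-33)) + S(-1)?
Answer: -415522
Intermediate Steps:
S(T) = 4*T² (S(T) = (2*T)*(2*T) = 4*T²)
o = 188 (o = 4*((10 - 1*(-33)) + 4*(-1)²) = 4*((10 + 33) + 4*1) = 4*(43 + 4) = 4*47 = 188)
L(G) = 2 (L(G) = 1 + 1 = 2)
p - L(o) = -415520 - 1*2 = -415520 - 2 = -415522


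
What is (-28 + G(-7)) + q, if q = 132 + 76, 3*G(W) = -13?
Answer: 527/3 ≈ 175.67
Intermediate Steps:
G(W) = -13/3 (G(W) = (⅓)*(-13) = -13/3)
q = 208
(-28 + G(-7)) + q = (-28 - 13/3) + 208 = -97/3 + 208 = 527/3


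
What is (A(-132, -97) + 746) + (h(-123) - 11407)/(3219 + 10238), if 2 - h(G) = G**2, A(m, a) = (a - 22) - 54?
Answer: 7684327/13457 ≈ 571.03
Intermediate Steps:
A(m, a) = -76 + a (A(m, a) = (-22 + a) - 54 = -76 + a)
h(G) = 2 - G**2
(A(-132, -97) + 746) + (h(-123) - 11407)/(3219 + 10238) = ((-76 - 97) + 746) + ((2 - 1*(-123)**2) - 11407)/(3219 + 10238) = (-173 + 746) + ((2 - 1*15129) - 11407)/13457 = 573 + ((2 - 15129) - 11407)*(1/13457) = 573 + (-15127 - 11407)*(1/13457) = 573 - 26534*1/13457 = 573 - 26534/13457 = 7684327/13457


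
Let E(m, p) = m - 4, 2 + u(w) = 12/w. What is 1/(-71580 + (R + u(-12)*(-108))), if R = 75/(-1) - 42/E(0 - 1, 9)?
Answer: -5/356613 ≈ -1.4021e-5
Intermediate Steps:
u(w) = -2 + 12/w
E(m, p) = -4 + m
R = -333/5 (R = 75/(-1) - 42/(-4 + (0 - 1)) = 75*(-1) - 42/(-4 - 1) = -75 - 42/(-5) = -75 - 42*(-⅕) = -75 + 42/5 = -333/5 ≈ -66.600)
1/(-71580 + (R + u(-12)*(-108))) = 1/(-71580 + (-333/5 + (-2 + 12/(-12))*(-108))) = 1/(-71580 + (-333/5 + (-2 + 12*(-1/12))*(-108))) = 1/(-71580 + (-333/5 + (-2 - 1)*(-108))) = 1/(-71580 + (-333/5 - 3*(-108))) = 1/(-71580 + (-333/5 + 324)) = 1/(-71580 + 1287/5) = 1/(-356613/5) = -5/356613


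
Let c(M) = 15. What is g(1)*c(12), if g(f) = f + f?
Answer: 30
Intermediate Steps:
g(f) = 2*f
g(1)*c(12) = (2*1)*15 = 2*15 = 30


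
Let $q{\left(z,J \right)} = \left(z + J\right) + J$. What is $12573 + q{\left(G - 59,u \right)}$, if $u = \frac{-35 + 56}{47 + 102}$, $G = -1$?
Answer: $\frac{1864479}{149} \approx 12513.0$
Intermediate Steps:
$u = \frac{21}{149} \approx 0.14094$
$q{\left(z,J \right)} = z + 2 J$ ($q{\left(z,J \right)} = \left(J + z\right) + J = z + 2 J$)
$12573 + q{\left(G - 59,u \right)} = 12573 + \left(\left(-1 - 59\right) + 2 \cdot \frac{21}{149}\right) = 12573 + \left(-60 + \frac{42}{149}\right) = 12573 - \frac{8898}{149} = \frac{1864479}{149}$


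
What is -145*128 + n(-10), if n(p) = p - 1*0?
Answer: -18570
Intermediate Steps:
n(p) = p (n(p) = p + 0 = p)
-145*128 + n(-10) = -145*128 - 10 = -18560 - 10 = -18570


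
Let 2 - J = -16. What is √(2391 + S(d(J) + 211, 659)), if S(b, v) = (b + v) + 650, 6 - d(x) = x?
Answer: √3899 ≈ 62.442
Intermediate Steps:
J = 18 (J = 2 - 1*(-16) = 2 + 16 = 18)
d(x) = 6 - x
S(b, v) = 650 + b + v
√(2391 + S(d(J) + 211, 659)) = √(2391 + (650 + ((6 - 1*18) + 211) + 659)) = √(2391 + (650 + ((6 - 18) + 211) + 659)) = √(2391 + (650 + (-12 + 211) + 659)) = √(2391 + (650 + 199 + 659)) = √(2391 + 1508) = √3899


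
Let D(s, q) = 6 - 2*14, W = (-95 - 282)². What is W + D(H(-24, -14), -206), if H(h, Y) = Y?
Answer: 142107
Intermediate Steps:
W = 142129 (W = (-377)² = 142129)
D(s, q) = -22 (D(s, q) = 6 - 28 = -22)
W + D(H(-24, -14), -206) = 142129 - 22 = 142107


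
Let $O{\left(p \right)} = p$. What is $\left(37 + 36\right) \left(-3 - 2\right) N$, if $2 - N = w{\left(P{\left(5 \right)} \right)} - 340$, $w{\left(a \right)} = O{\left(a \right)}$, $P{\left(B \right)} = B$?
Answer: $-123005$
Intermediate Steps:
$w{\left(a \right)} = a$
$N = 337$ ($N = 2 - \left(5 - 340\right) = 2 - -335 = 2 + 335 = 337$)
$\left(37 + 36\right) \left(-3 - 2\right) N = \left(37 + 36\right) \left(-3 - 2\right) 337 = 73 \left(-5\right) 337 = \left(-365\right) 337 = -123005$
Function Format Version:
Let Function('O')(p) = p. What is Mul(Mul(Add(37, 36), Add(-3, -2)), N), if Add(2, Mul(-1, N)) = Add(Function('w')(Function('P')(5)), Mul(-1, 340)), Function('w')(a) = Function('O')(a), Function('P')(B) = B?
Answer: -123005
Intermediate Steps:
Function('w')(a) = a
N = 337 (N = Add(2, Mul(-1, Add(5, Mul(-1, 340)))) = Add(2, Mul(-1, Add(5, -340))) = Add(2, Mul(-1, -335)) = Add(2, 335) = 337)
Mul(Mul(Add(37, 36), Add(-3, -2)), N) = Mul(Mul(Add(37, 36), Add(-3, -2)), 337) = Mul(Mul(73, -5), 337) = Mul(-365, 337) = -123005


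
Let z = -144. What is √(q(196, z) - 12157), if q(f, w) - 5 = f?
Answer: 14*I*√61 ≈ 109.34*I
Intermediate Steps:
q(f, w) = 5 + f
√(q(196, z) - 12157) = √((5 + 196) - 12157) = √(201 - 12157) = √(-11956) = 14*I*√61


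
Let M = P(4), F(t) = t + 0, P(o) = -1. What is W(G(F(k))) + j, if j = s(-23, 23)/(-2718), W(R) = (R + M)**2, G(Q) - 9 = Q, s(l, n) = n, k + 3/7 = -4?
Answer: 1697623/133182 ≈ 12.747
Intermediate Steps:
k = -31/7 (k = -3/7 - 4 = -31/7 ≈ -4.4286)
F(t) = t
M = -1
G(Q) = 9 + Q
W(R) = (-1 + R)**2 (W(R) = (R - 1)**2 = (-1 + R)**2)
j = -23/2718 (j = 23/(-2718) = 23*(-1/2718) = -23/2718 ≈ -0.0084621)
W(G(F(k))) + j = (-1 + (9 - 31/7))**2 - 23/2718 = (-1 + 32/7)**2 - 23/2718 = (25/7)**2 - 23/2718 = 625/49 - 23/2718 = 1697623/133182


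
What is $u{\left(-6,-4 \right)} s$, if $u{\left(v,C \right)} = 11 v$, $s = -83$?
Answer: $5478$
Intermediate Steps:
$u{\left(-6,-4 \right)} s = 11 \left(-6\right) \left(-83\right) = \left(-66\right) \left(-83\right) = 5478$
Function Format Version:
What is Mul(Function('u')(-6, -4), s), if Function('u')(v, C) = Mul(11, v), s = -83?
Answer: 5478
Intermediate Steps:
Mul(Function('u')(-6, -4), s) = Mul(Mul(11, -6), -83) = Mul(-66, -83) = 5478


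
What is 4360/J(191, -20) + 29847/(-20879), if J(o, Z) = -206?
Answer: -48590461/2150537 ≈ -22.595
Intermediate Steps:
4360/J(191, -20) + 29847/(-20879) = 4360/(-206) + 29847/(-20879) = 4360*(-1/206) + 29847*(-1/20879) = -2180/103 - 29847/20879 = -48590461/2150537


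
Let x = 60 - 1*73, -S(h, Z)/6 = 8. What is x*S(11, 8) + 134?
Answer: 758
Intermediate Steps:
S(h, Z) = -48 (S(h, Z) = -6*8 = -48)
x = -13 (x = 60 - 73 = -13)
x*S(11, 8) + 134 = -13*(-48) + 134 = 624 + 134 = 758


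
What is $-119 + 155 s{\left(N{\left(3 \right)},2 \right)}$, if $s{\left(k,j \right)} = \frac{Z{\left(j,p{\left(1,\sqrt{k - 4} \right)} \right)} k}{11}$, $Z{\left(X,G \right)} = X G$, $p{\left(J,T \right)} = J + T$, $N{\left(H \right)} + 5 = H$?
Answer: $- \frac{1929}{11} - \frac{620 i \sqrt{6}}{11} \approx -175.36 - 138.06 i$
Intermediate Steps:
$N{\left(H \right)} = -5 + H$
$Z{\left(X,G \right)} = G X$
$s{\left(k,j \right)} = \frac{j k \left(1 + \sqrt{-4 + k}\right)}{11}$ ($s{\left(k,j \right)} = \frac{\left(1 + \sqrt{k - 4}\right) j k}{11} = \left(1 + \sqrt{-4 + k}\right) j k \frac{1}{11} = j \left(1 + \sqrt{-4 + k}\right) k \frac{1}{11} = j k \left(1 + \sqrt{-4 + k}\right) \frac{1}{11} = \frac{j k \left(1 + \sqrt{-4 + k}\right)}{11}$)
$-119 + 155 s{\left(N{\left(3 \right)},2 \right)} = -119 + 155 \cdot \frac{1}{11} \cdot 2 \left(-5 + 3\right) \left(1 + \sqrt{-4 + \left(-5 + 3\right)}\right) = -119 + 155 \cdot \frac{1}{11} \cdot 2 \left(-2\right) \left(1 + \sqrt{-4 - 2}\right) = -119 + 155 \cdot \frac{1}{11} \cdot 2 \left(-2\right) \left(1 + \sqrt{-6}\right) = -119 + 155 \cdot \frac{1}{11} \cdot 2 \left(-2\right) \left(1 + i \sqrt{6}\right) = -119 + 155 \left(- \frac{4}{11} - \frac{4 i \sqrt{6}}{11}\right) = -119 - \left(\frac{620}{11} + \frac{620 i \sqrt{6}}{11}\right) = - \frac{1929}{11} - \frac{620 i \sqrt{6}}{11}$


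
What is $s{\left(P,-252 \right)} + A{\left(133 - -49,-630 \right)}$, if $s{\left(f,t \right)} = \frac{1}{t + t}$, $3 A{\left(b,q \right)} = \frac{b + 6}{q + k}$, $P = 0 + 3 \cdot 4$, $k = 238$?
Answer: $- \frac{571}{3528} \approx -0.16185$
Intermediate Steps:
$P = 12$ ($P = 0 + 12 = 12$)
$A{\left(b,q \right)} = \frac{6 + b}{3 \left(238 + q\right)}$ ($A{\left(b,q \right)} = \frac{\left(b + 6\right) \frac{1}{q + 238}}{3} = \frac{\left(6 + b\right) \frac{1}{238 + q}}{3} = \frac{\frac{1}{238 + q} \left(6 + b\right)}{3} = \frac{6 + b}{3 \left(238 + q\right)}$)
$s{\left(f,t \right)} = \frac{1}{2 t}$
$s{\left(P,-252 \right)} + A{\left(133 - -49,-630 \right)} = \frac{1}{2 \left(-252\right)} + \frac{6 + \left(133 - -49\right)}{3 \left(238 - 630\right)} = \frac{1}{2} \left(- \frac{1}{252}\right) + \frac{6 + \left(133 + 49\right)}{3 \left(-392\right)} = - \frac{1}{504} + \frac{1}{3} \left(- \frac{1}{392}\right) \left(6 + 182\right) = - \frac{1}{504} + \frac{1}{3} \left(- \frac{1}{392}\right) 188 = - \frac{1}{504} - \frac{47}{294} = - \frac{571}{3528}$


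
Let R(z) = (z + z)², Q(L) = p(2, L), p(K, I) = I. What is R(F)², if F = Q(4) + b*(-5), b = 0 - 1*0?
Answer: 4096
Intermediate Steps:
Q(L) = L
b = 0 (b = 0 + 0 = 0)
F = 4 (F = 4 + 0*(-5) = 4 + 0 = 4)
R(z) = 4*z² (R(z) = (2*z)² = 4*z²)
R(F)² = (4*4²)² = (4*16)² = 64² = 4096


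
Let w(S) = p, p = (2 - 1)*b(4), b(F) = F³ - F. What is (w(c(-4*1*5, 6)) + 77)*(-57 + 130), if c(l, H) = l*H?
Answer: 10001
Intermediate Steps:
c(l, H) = H*l
p = 60 (p = (2 - 1)*(4³ - 1*4) = 1*(64 - 4) = 1*60 = 60)
w(S) = 60
(w(c(-4*1*5, 6)) + 77)*(-57 + 130) = (60 + 77)*(-57 + 130) = 137*73 = 10001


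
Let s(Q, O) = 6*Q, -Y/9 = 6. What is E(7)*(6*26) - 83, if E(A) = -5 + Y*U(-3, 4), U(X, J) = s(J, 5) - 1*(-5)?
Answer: -245159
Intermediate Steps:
Y = -54 (Y = -9*6 = -54)
U(X, J) = 5 + 6*J (U(X, J) = 6*J - 1*(-5) = 6*J + 5 = 5 + 6*J)
E(A) = -1571 (E(A) = -5 - 54*(5 + 6*4) = -5 - 54*(5 + 24) = -5 - 54*29 = -5 - 1566 = -1571)
E(7)*(6*26) - 83 = -9426*26 - 83 = -1571*156 - 83 = -245076 - 83 = -245159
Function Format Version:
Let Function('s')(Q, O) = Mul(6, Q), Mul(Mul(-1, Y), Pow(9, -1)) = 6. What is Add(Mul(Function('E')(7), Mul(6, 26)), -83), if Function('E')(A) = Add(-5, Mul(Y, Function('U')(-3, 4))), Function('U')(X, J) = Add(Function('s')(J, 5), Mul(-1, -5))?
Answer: -245159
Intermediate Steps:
Y = -54 (Y = Mul(-9, 6) = -54)
Function('U')(X, J) = Add(5, Mul(6, J)) (Function('U')(X, J) = Add(Mul(6, J), Mul(-1, -5)) = Add(Mul(6, J), 5) = Add(5, Mul(6, J)))
Function('E')(A) = -1571 (Function('E')(A) = Add(-5, Mul(-54, Add(5, Mul(6, 4)))) = Add(-5, Mul(-54, Add(5, 24))) = Add(-5, Mul(-54, 29)) = Add(-5, -1566) = -1571)
Add(Mul(Function('E')(7), Mul(6, 26)), -83) = Add(Mul(-1571, Mul(6, 26)), -83) = Add(Mul(-1571, 156), -83) = Add(-245076, -83) = -245159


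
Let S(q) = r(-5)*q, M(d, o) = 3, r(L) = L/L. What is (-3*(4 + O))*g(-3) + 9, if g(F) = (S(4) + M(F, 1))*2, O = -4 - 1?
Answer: 51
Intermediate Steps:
r(L) = 1
O = -5
S(q) = q (S(q) = 1*q = q)
g(F) = 14 (g(F) = (4 + 3)*2 = 7*2 = 14)
(-3*(4 + O))*g(-3) + 9 = -3*(4 - 5)*14 + 9 = -3*(-1)*14 + 9 = 3*14 + 9 = 42 + 9 = 51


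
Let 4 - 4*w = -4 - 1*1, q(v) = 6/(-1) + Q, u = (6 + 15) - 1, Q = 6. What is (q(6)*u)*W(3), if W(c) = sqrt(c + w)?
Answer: 0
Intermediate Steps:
u = 20 (u = 21 - 1 = 20)
q(v) = 0 (q(v) = 6/(-1) + 6 = 6*(-1) + 6 = -6 + 6 = 0)
w = 9/4 (w = 1 - (-4 - 1*1)/4 = 1 - (-4 - 1)/4 = 1 - 1/4*(-5) = 1 + 5/4 = 9/4 ≈ 2.2500)
W(c) = sqrt(9/4 + c) (W(c) = sqrt(c + 9/4) = sqrt(9/4 + c))
(q(6)*u)*W(3) = (0*20)*(sqrt(9 + 4*3)/2) = 0*(sqrt(9 + 12)/2) = 0*(sqrt(21)/2) = 0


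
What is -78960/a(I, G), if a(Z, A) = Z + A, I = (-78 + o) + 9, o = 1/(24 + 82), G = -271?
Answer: 2789920/12013 ≈ 232.24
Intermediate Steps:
o = 1/106 ≈ 0.0094340
I = -7313/106 (I = (-78 + 1/106) + 9 = -8267/106 + 9 = -7313/106 ≈ -68.991)
a(Z, A) = A + Z
-78960/a(I, G) = -78960/(-271 - 7313/106) = -78960/(-36039/106) = -78960*(-106/36039) = 2789920/12013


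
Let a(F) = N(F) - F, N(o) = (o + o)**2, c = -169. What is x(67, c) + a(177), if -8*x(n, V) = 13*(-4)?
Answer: 250291/2 ≈ 1.2515e+5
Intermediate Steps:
N(o) = 4*o**2 (N(o) = (2*o)**2 = 4*o**2)
x(n, V) = 13/2 (x(n, V) = -13*(-4)/8 = -1/8*(-52) = 13/2)
a(F) = -F + 4*F**2 (a(F) = 4*F**2 - F = -F + 4*F**2)
x(67, c) + a(177) = 13/2 + 177*(-1 + 4*177) = 13/2 + 177*(-1 + 708) = 13/2 + 177*707 = 13/2 + 125139 = 250291/2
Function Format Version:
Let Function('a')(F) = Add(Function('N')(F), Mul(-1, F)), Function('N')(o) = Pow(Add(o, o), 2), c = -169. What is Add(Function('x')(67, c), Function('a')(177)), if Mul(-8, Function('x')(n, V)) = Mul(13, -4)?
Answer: Rational(250291, 2) ≈ 1.2515e+5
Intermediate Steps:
Function('N')(o) = Mul(4, Pow(o, 2)) (Function('N')(o) = Pow(Mul(2, o), 2) = Mul(4, Pow(o, 2)))
Function('x')(n, V) = Rational(13, 2) (Function('x')(n, V) = Mul(Rational(-1, 8), Mul(13, -4)) = Mul(Rational(-1, 8), -52) = Rational(13, 2))
Function('a')(F) = Add(Mul(-1, F), Mul(4, Pow(F, 2))) (Function('a')(F) = Add(Mul(4, Pow(F, 2)), Mul(-1, F)) = Add(Mul(-1, F), Mul(4, Pow(F, 2))))
Add(Function('x')(67, c), Function('a')(177)) = Add(Rational(13, 2), Mul(177, Add(-1, Mul(4, 177)))) = Add(Rational(13, 2), Mul(177, Add(-1, 708))) = Add(Rational(13, 2), Mul(177, 707)) = Add(Rational(13, 2), 125139) = Rational(250291, 2)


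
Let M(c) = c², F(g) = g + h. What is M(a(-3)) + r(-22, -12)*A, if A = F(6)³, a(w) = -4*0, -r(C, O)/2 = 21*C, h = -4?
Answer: 7392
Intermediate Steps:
F(g) = -4 + g (F(g) = g - 4 = -4 + g)
r(C, O) = -42*C
a(w) = 0
A = 8 (A = (-4 + 6)³ = 2³ = 8)
M(a(-3)) + r(-22, -12)*A = 0² - 42*(-22)*8 = 0 + 924*8 = 0 + 7392 = 7392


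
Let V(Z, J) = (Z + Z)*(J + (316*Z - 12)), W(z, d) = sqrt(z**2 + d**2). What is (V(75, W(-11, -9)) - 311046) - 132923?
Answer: 3109231 + 150*sqrt(202) ≈ 3.1114e+6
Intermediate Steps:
W(z, d) = sqrt(d**2 + z**2)
V(Z, J) = 2*Z*(-12 + J + 316*Z) (V(Z, J) = (2*Z)*(J + (-12 + 316*Z)) = (2*Z)*(-12 + J + 316*Z) = 2*Z*(-12 + J + 316*Z))
(V(75, W(-11, -9)) - 311046) - 132923 = (2*75*(-12 + sqrt((-9)**2 + (-11)**2) + 316*75) - 311046) - 132923 = (2*75*(-12 + sqrt(81 + 121) + 23700) - 311046) - 132923 = (2*75*(-12 + sqrt(202) + 23700) - 311046) - 132923 = (2*75*(23688 + sqrt(202)) - 311046) - 132923 = ((3553200 + 150*sqrt(202)) - 311046) - 132923 = (3242154 + 150*sqrt(202)) - 132923 = 3109231 + 150*sqrt(202)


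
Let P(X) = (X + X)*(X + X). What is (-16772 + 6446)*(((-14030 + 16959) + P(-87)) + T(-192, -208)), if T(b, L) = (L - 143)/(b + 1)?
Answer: -65492716956/191 ≈ -3.4289e+8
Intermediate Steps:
P(X) = 4*X² (P(X) = (2*X)*(2*X) = 4*X²)
T(b, L) = (-143 + L)/(1 + b)
(-16772 + 6446)*(((-14030 + 16959) + P(-87)) + T(-192, -208)) = (-16772 + 6446)*(((-14030 + 16959) + 4*(-87)²) + (-143 - 208)/(1 - 192)) = -10326*((2929 + 4*7569) - 351/(-191)) = -10326*((2929 + 30276) - 1/191*(-351)) = -10326*(33205 + 351/191) = -10326*6342506/191 = -65492716956/191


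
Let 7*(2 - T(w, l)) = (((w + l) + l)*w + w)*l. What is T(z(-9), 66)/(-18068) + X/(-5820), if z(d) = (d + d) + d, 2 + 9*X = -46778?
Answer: -99458725/165620322 ≈ -0.60052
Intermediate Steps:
X = -46780/9 (X = -2/9 + (⅑)*(-46778) = -2/9 - 46778/9 = -46780/9 ≈ -5197.8)
z(d) = 3*d (z(d) = 2*d + d = 3*d)
T(w, l) = 2 - l*(w + w*(w + 2*l))/7 (T(w, l) = 2 - (((w + l) + l)*w + w)*l/7 = 2 - (((l + w) + l)*w + w)*l/7 = 2 - ((w + 2*l)*w + w)*l/7 = 2 - (w*(w + 2*l) + w)*l/7 = 2 - (w + w*(w + 2*l))*l/7 = 2 - l*(w + w*(w + 2*l))/7)
T(z(-9), 66)/(-18068) + X/(-5820) = (2 - 2/7*3*(-9)*66² - ⅐*66*3*(-9) - ⅐*66*(3*(-9))²)/(-18068) - 46780/9/(-5820) = (2 - 2/7*(-27)*4356 - ⅐*66*(-27) - ⅐*66*(-27)²)*(-1/18068) - 46780/9*(-1/5820) = (2 + 235224/7 + 1782/7 - ⅐*66*729)*(-1/18068) + 2339/2619 = (2 + 235224/7 + 1782/7 - 48114/7)*(-1/18068) + 2339/2619 = (188906/7)*(-1/18068) + 2339/2619 = -94453/63238 + 2339/2619 = -99458725/165620322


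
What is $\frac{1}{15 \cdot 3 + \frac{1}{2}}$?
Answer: $\frac{2}{91} \approx 0.021978$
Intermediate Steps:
$\frac{1}{15 \cdot 3 + \frac{1}{2}} = \frac{1}{45 + \frac{1}{2}} = \frac{1}{\frac{91}{2}} = \frac{2}{91}$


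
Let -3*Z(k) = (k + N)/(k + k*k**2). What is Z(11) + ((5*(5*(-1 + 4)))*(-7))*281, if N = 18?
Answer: -593935679/4026 ≈ -1.4753e+5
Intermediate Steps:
Z(k) = -(18 + k)/(3*(k + k**3)) (Z(k) = -(k + 18)/(3*(k + k*k**2)) = -(18 + k)/(3*(k + k**3)))
Z(11) + ((5*(5*(-1 + 4)))*(-7))*281 = (1/3)*(-18 - 1*11)/(11*(1 + 11**2)) + ((5*(5*(-1 + 4)))*(-7))*281 = (1/3)*(1/11)*(-18 - 11)/(1 + 121) + ((5*(5*3))*(-7))*281 = (1/3)*(1/11)*(-29)/122 + ((5*15)*(-7))*281 = (1/3)*(1/11)*(1/122)*(-29) + (75*(-7))*281 = -29/4026 - 525*281 = -29/4026 - 147525 = -593935679/4026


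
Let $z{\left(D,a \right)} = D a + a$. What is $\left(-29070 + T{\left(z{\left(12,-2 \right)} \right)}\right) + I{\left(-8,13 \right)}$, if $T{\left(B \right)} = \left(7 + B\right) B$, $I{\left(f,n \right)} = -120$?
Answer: $-28696$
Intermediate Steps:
$z{\left(D,a \right)} = a + D a$
$T{\left(B \right)} = B \left(7 + B\right)$
$\left(-29070 + T{\left(z{\left(12,-2 \right)} \right)}\right) + I{\left(-8,13 \right)} = \left(-29070 + - 2 \left(1 + 12\right) \left(7 - 2 \left(1 + 12\right)\right)\right) - 120 = \left(-29070 + \left(-2\right) 13 \left(7 - 26\right)\right) - 120 = \left(-29070 - 26 \left(7 - 26\right)\right) - 120 = \left(-29070 - -494\right) - 120 = \left(-29070 + 494\right) - 120 = -28576 - 120 = -28696$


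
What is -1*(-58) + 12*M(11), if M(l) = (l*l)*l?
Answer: 16030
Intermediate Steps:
M(l) = l³ (M(l) = l²*l = l³)
-1*(-58) + 12*M(11) = -1*(-58) + 12*11³ = 58 + 12*1331 = 58 + 15972 = 16030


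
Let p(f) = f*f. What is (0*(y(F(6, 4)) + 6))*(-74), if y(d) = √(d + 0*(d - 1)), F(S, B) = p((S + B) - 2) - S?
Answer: 0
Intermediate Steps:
p(f) = f²
F(S, B) = (-2 + B + S)² - S (F(S, B) = ((S + B) - 2)² - S = ((B + S) - 2)² - S = (-2 + B + S)² - S)
y(d) = √d (y(d) = √(d + 0*(-1 + d)) = √(d + 0) = √d)
(0*(y(F(6, 4)) + 6))*(-74) = (0*(√((-2 + 4 + 6)² - 1*6) + 6))*(-74) = (0*(√(8² - 6) + 6))*(-74) = (0*(√(64 - 6) + 6))*(-74) = (0*(√58 + 6))*(-74) = (0*(6 + √58))*(-74) = 0*(-74) = 0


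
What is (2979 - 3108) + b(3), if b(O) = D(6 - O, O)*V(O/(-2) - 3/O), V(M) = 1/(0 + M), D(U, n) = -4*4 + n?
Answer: -619/5 ≈ -123.80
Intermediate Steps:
D(U, n) = -16 + n
V(M) = 1/M
b(O) = (-16 + O)/(-3/O - O/2) (b(O) = (-16 + O)/(O/(-2) - 3/O) = (-16 + O)/(O*(-½) - 3/O) = (-16 + O)/(-O/2 - 3/O) = (-16 + O)/(-3/O - O/2))
(2979 - 3108) + b(3) = (2979 - 3108) + 2*3*(16 - 1*3)/(6 + 3²) = -129 + 2*3*(16 - 3)/(6 + 9) = -129 + 2*3*13/15 = -129 + 2*3*(1/15)*13 = -129 + 26/5 = -619/5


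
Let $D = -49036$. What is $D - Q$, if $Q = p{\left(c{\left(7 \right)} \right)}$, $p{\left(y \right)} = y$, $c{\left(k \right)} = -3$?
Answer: $-49033$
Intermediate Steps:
$Q = -3$
$D - Q = -49036 - -3 = -49036 + 3 = -49033$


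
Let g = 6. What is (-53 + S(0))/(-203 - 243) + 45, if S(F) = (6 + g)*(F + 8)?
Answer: 20027/446 ≈ 44.904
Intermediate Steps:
S(F) = 96 + 12*F (S(F) = (6 + 6)*(F + 8) = 12*(8 + F) = 96 + 12*F)
(-53 + S(0))/(-203 - 243) + 45 = (-53 + (96 + 12*0))/(-203 - 243) + 45 = (-53 + (96 + 0))/(-446) + 45 = (-53 + 96)*(-1/446) + 45 = 43*(-1/446) + 45 = -43/446 + 45 = 20027/446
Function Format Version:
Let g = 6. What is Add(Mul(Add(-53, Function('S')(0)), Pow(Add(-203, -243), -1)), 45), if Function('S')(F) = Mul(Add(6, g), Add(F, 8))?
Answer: Rational(20027, 446) ≈ 44.904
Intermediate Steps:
Function('S')(F) = Add(96, Mul(12, F)) (Function('S')(F) = Mul(Add(6, 6), Add(F, 8)) = Mul(12, Add(8, F)) = Add(96, Mul(12, F)))
Add(Mul(Add(-53, Function('S')(0)), Pow(Add(-203, -243), -1)), 45) = Add(Mul(Add(-53, Add(96, Mul(12, 0))), Pow(Add(-203, -243), -1)), 45) = Add(Mul(Add(-53, Add(96, 0)), Pow(-446, -1)), 45) = Add(Mul(Add(-53, 96), Rational(-1, 446)), 45) = Add(Mul(43, Rational(-1, 446)), 45) = Add(Rational(-43, 446), 45) = Rational(20027, 446)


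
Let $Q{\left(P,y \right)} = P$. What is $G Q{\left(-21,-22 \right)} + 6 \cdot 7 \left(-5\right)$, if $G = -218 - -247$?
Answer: $-819$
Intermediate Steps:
$G = 29$ ($G = -218 + 247 = 29$)
$G Q{\left(-21,-22 \right)} + 6 \cdot 7 \left(-5\right) = 29 \left(-21\right) + 6 \cdot 7 \left(-5\right) = -609 + 42 \left(-5\right) = -609 - 210 = -819$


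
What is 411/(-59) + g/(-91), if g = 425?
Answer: -62476/5369 ≈ -11.636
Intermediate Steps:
411/(-59) + g/(-91) = 411/(-59) + 425/(-91) = 411*(-1/59) + 425*(-1/91) = -411/59 - 425/91 = -62476/5369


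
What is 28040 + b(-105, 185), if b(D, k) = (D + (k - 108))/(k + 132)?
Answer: 8888652/317 ≈ 28040.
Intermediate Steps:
b(D, k) = (-108 + D + k)/(132 + k) (b(D, k) = (D + (-108 + k))/(132 + k) = (-108 + D + k)/(132 + k))
28040 + b(-105, 185) = 28040 + (-108 - 105 + 185)/(132 + 185) = 28040 - 28/317 = 8888652/317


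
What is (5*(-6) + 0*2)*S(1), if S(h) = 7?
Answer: -210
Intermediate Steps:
(5*(-6) + 0*2)*S(1) = (5*(-6) + 0*2)*7 = (-30 + 0)*7 = -30*7 = -210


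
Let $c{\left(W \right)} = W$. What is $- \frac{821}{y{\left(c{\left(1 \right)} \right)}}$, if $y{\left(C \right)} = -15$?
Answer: $\frac{821}{15} \approx 54.733$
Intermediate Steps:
$- \frac{821}{y{\left(c{\left(1 \right)} \right)}} = - \frac{821}{-15} = \left(-821\right) \left(- \frac{1}{15}\right) = \frac{821}{15}$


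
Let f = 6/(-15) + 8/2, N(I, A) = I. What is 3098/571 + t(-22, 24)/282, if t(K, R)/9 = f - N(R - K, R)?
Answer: 546452/134185 ≈ 4.0724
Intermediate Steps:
f = 18/5 (f = 6*(-1/15) + 8*(½) = -⅖ + 4 = 18/5 ≈ 3.6000)
t(K, R) = 162/5 - 9*R + 9*K (t(K, R) = 9*(18/5 - (R - K)) = 9*(18/5 + (K - R)) = 9*(18/5 + K - R) = 162/5 - 9*R + 9*K)
3098/571 + t(-22, 24)/282 = 3098/571 + (162/5 - 9*24 + 9*(-22))/282 = 3098*(1/571) + (162/5 - 216 - 198)*(1/282) = 3098/571 - 1908/5*1/282 = 3098/571 - 318/235 = 546452/134185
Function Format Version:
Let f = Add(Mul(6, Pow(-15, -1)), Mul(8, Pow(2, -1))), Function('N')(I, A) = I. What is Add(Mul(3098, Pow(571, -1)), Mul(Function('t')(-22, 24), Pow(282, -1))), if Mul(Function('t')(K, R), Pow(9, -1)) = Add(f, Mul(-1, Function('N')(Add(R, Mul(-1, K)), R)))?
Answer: Rational(546452, 134185) ≈ 4.0724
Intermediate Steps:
f = Rational(18, 5) (f = Add(Mul(6, Rational(-1, 15)), Mul(8, Rational(1, 2))) = Add(Rational(-2, 5), 4) = Rational(18, 5) ≈ 3.6000)
Function('t')(K, R) = Add(Rational(162, 5), Mul(-9, R), Mul(9, K)) (Function('t')(K, R) = Mul(9, Add(Rational(18, 5), Mul(-1, Add(R, Mul(-1, K))))) = Mul(9, Add(Rational(18, 5), Add(K, Mul(-1, R)))) = Mul(9, Add(Rational(18, 5), K, Mul(-1, R))) = Add(Rational(162, 5), Mul(-9, R), Mul(9, K)))
Add(Mul(3098, Pow(571, -1)), Mul(Function('t')(-22, 24), Pow(282, -1))) = Add(Mul(3098, Pow(571, -1)), Mul(Add(Rational(162, 5), Mul(-9, 24), Mul(9, -22)), Pow(282, -1))) = Add(Mul(3098, Rational(1, 571)), Mul(Add(Rational(162, 5), -216, -198), Rational(1, 282))) = Add(Rational(3098, 571), Mul(Rational(-1908, 5), Rational(1, 282))) = Add(Rational(3098, 571), Rational(-318, 235)) = Rational(546452, 134185)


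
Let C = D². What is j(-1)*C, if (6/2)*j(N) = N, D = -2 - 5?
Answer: -49/3 ≈ -16.333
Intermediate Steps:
D = -7
j(N) = N/3
C = 49 (C = (-7)² = 49)
j(-1)*C = ((⅓)*(-1))*49 = -⅓*49 = -49/3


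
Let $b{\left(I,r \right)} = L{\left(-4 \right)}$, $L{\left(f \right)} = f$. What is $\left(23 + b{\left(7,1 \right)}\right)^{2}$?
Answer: $361$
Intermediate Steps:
$b{\left(I,r \right)} = -4$
$\left(23 + b{\left(7,1 \right)}\right)^{2} = \left(23 - 4\right)^{2} = 19^{2} = 361$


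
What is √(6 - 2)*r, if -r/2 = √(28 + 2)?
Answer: -4*√30 ≈ -21.909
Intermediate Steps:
r = -2*√30 (r = -2*√(28 + 2) = -2*√30 ≈ -10.954)
√(6 - 2)*r = √(6 - 2)*(-2*√30) = √4*(-2*√30) = 2*(-2*√30) = -4*√30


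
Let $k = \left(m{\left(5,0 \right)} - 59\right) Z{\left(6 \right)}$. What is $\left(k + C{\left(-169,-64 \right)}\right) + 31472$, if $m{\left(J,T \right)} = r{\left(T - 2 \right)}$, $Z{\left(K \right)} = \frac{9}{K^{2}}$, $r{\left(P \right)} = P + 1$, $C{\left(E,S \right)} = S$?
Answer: $31393$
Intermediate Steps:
$r{\left(P \right)} = 1 + P$
$Z{\left(K \right)} = \frac{9}{K^{2}}$
$m{\left(J,T \right)} = -1 + T$ ($m{\left(J,T \right)} = 1 + \left(T - 2\right) = 1 + \left(-2 + T\right) = -1 + T$)
$k = -15$ ($k = \left(\left(-1 + 0\right) - 59\right) \frac{9}{36} = \left(-1 - 59\right) 9 \cdot \frac{1}{36} = \left(-60\right) \frac{1}{4} = -15$)
$\left(k + C{\left(-169,-64 \right)}\right) + 31472 = \left(-15 - 64\right) + 31472 = -79 + 31472 = 31393$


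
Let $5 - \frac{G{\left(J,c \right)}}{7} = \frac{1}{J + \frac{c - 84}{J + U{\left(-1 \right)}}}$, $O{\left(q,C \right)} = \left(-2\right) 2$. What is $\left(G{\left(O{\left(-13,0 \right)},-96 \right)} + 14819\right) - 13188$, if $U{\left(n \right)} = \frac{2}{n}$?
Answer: $\frac{43309}{26} \approx 1665.7$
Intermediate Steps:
$O{\left(q,C \right)} = -4$
$G{\left(J,c \right)} = 35 - \frac{7}{J + \frac{-84 + c}{-2 + J}}$ ($G{\left(J,c \right)} = 35 - \frac{7}{J + \frac{c - 84}{J + \frac{2}{-1}}} = 35 - \frac{7}{J + \frac{-84 + c}{J + 2 \left(-1\right)}} = 35 - \frac{7}{J + \frac{-84 + c}{J - 2}} = 35 - \frac{7}{J + \frac{-84 + c}{-2 + J}}$)
$\left(G{\left(O{\left(-13,0 \right)},-96 \right)} + 14819\right) - 13188 = \left(\frac{7 \left(-418 - -44 + 5 \left(-96\right) + 5 \left(-4\right)^{2}\right)}{-84 - 96 + \left(-4\right)^{2} - -8} + 14819\right) - 13188 = \left(\frac{7 \left(-418 + 44 - 480 + 5 \cdot 16\right)}{-84 - 96 + 16 + 8} + 14819\right) - 13188 = \left(\frac{7 \left(-418 + 44 - 480 + 80\right)}{-156} + 14819\right) - 13188 = \left(7 \left(- \frac{1}{156}\right) \left(-774\right) + 14819\right) - 13188 = \left(\frac{903}{26} + 14819\right) - 13188 = \frac{386197}{26} - 13188 = \frac{43309}{26}$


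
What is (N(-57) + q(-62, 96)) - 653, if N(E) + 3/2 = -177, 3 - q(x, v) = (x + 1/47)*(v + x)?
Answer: 120205/94 ≈ 1278.8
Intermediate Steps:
q(x, v) = 3 - (1/47 + x)*(v + x) (q(x, v) = 3 - (x + 1/47)*(v + x) = 3 - (1/47 + x)*(v + x))
N(E) = -357/2 (N(E) = -3/2 - 177 = -357/2)
(N(-57) + q(-62, 96)) - 653 = (-357/2 + (3 - 1*(-62)² - 1/47*96 - 1/47*(-62) - 1*96*(-62))) - 653 = (-357/2 + (3 - 1*3844 - 96/47 + 62/47 + 5952)) - 653 = (-357/2 + (3 - 3844 - 96/47 + 62/47 + 5952)) - 653 = (-357/2 + 99183/47) - 653 = 181587/94 - 653 = 120205/94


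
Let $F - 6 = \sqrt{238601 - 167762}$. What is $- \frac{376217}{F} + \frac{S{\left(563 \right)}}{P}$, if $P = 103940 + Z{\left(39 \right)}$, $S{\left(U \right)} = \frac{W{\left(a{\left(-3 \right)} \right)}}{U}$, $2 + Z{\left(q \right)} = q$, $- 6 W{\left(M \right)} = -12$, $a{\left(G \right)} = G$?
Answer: $\frac{14682257449112}{460526714217} - \frac{376217 \sqrt{7871}}{23601} \approx -1382.4$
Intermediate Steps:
$W{\left(M \right)} = 2$ ($W{\left(M \right)} = \left(- \frac{1}{6}\right) \left(-12\right) = 2$)
$Z{\left(q \right)} = -2 + q$
$S{\left(U \right)} = \frac{2}{U}$
$P = 103977$ ($P = 103940 + \left(-2 + 39\right) = 103940 + 37 = 103977$)
$F = 6 + 3 \sqrt{7871}$ ($F = 6 + \sqrt{238601 - 167762} = 6 + \sqrt{70839} = 6 + 3 \sqrt{7871} \approx 272.16$)
$- \frac{376217}{F} + \frac{S{\left(563 \right)}}{P} = - \frac{376217}{6 + 3 \sqrt{7871}} + \frac{2 \cdot \frac{1}{563}}{103977} = - \frac{376217}{6 + 3 \sqrt{7871}} + 2 \cdot \frac{1}{563} \cdot \frac{1}{103977} = - \frac{376217}{6 + 3 \sqrt{7871}} + \frac{2}{563} \cdot \frac{1}{103977} = - \frac{376217}{6 + 3 \sqrt{7871}} + \frac{2}{58539051} = \frac{2}{58539051} - \frac{376217}{6 + 3 \sqrt{7871}}$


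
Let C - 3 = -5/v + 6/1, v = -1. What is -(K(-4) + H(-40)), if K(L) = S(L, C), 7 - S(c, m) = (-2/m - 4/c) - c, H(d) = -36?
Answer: 237/7 ≈ 33.857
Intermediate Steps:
C = 14 (C = 3 + (-5/(-1) + 6/1) = 3 + (-5*(-1) + 6*1) = 3 + (5 + 6) = 3 + 11 = 14)
S(c, m) = 7 + c + 2/m + 4/c (S(c, m) = 7 - ((-2/m - 4/c) - c) = 7 - ((-4/c - 2/m) - c) = 7 - (-c - 4/c - 2/m) = 7 + (c + 2/m + 4/c) = 7 + c + 2/m + 4/c)
K(L) = 50/7 + L + 4/L (K(L) = 7 + L + 2/14 + 4/L = 7 + L + 2*(1/14) + 4/L = 7 + L + ⅐ + 4/L = 50/7 + L + 4/L)
-(K(-4) + H(-40)) = -((50/7 - 4 + 4/(-4)) - 36) = -((50/7 - 4 + 4*(-¼)) - 36) = -((50/7 - 4 - 1) - 36) = -(15/7 - 36) = -1*(-237/7) = 237/7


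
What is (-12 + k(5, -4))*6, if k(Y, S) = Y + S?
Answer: -66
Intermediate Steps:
k(Y, S) = S + Y
(-12 + k(5, -4))*6 = (-12 + (-4 + 5))*6 = (-12 + 1)*6 = -11*6 = -66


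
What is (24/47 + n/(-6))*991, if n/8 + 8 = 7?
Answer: 257660/141 ≈ 1827.4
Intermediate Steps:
n = -8 (n = -64 + 8*7 = -64 + 56 = -8)
(24/47 + n/(-6))*991 = (24/47 - 8/(-6))*991 = (24*(1/47) - 8*(-⅙))*991 = (24/47 + 4/3)*991 = (260/141)*991 = 257660/141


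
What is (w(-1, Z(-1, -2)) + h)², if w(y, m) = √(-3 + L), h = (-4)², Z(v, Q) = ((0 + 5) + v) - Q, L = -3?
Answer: (16 + I*√6)² ≈ 250.0 + 78.384*I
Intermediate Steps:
Z(v, Q) = 5 + v - Q (Z(v, Q) = (5 + v) - Q = 5 + v - Q)
h = 16
w(y, m) = I*√6 (w(y, m) = √(-3 - 3) = √(-6) = I*√6)
(w(-1, Z(-1, -2)) + h)² = (I*√6 + 16)² = (16 + I*√6)²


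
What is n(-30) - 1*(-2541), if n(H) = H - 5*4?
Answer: 2491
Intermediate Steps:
n(H) = -20 + H (n(H) = H - 20 = -20 + H)
n(-30) - 1*(-2541) = (-20 - 30) - 1*(-2541) = -50 + 2541 = 2491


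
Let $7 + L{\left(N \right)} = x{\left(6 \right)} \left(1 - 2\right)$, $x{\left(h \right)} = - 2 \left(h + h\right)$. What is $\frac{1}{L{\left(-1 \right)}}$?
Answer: $\frac{1}{17} \approx 0.058824$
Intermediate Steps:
$x{\left(h \right)} = - 4 h$ ($x{\left(h \right)} = - 2 \cdot 2 h = - 4 h$)
$L{\left(N \right)} = 17$ ($L{\left(N \right)} = -7 + \left(-4\right) 6 \left(1 - 2\right) = -7 - -24 = -7 + 24 = 17$)
$\frac{1}{L{\left(-1 \right)}} = \frac{1}{17}$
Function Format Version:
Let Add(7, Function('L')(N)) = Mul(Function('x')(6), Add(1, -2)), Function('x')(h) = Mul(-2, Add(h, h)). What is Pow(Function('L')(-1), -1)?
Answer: Rational(1, 17) ≈ 0.058824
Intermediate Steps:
Function('x')(h) = Mul(-4, h) (Function('x')(h) = Mul(-2, Mul(2, h)) = Mul(-4, h))
Function('L')(N) = 17 (Function('L')(N) = Add(-7, Mul(Mul(-4, 6), Add(1, -2))) = Add(-7, Mul(-24, -1)) = Add(-7, 24) = 17)
Pow(Function('L')(-1), -1) = Pow(17, -1) = Rational(1, 17)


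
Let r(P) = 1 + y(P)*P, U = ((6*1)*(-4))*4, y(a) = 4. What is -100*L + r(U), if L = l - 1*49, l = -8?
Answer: 5317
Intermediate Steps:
U = -96 (U = (6*(-4))*4 = -24*4 = -96)
L = -57 (L = -8 - 1*49 = -8 - 49 = -57)
r(P) = 1 + 4*P
-100*L + r(U) = -100*(-57) + (1 + 4*(-96)) = 5700 + (1 - 384) = 5700 - 383 = 5317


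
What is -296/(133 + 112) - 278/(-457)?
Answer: -67162/111965 ≈ -0.59985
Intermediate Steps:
-296/(133 + 112) - 278/(-457) = -296/245 - 278*(-1/457) = -296*1/245 + 278/457 = -296/245 + 278/457 = -67162/111965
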